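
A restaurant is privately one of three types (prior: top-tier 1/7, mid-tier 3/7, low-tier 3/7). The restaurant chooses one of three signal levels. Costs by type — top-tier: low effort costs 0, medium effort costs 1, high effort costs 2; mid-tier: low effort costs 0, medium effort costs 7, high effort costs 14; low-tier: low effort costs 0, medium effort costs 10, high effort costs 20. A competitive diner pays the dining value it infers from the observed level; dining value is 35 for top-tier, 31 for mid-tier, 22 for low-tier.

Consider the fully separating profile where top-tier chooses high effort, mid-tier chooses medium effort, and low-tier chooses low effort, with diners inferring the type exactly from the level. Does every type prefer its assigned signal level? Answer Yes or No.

Separating price premiums: high effort → 35, medium effort → 31, low effort → 22.
top-tier (assigned high effort): low effort: 22 − 0 = 22; medium effort: 31 − 1 = 30; high effort: 35 − 2 = 33. top-tier stays.
mid-tier (assigned medium effort): low effort: 22 − 0 = 22; medium effort: 31 − 7 = 24; high effort: 35 − 14 = 21. mid-tier stays.
low-tier (assigned low effort): low effort: 22 − 0 = 22; medium effort: 31 − 10 = 21; high effort: 35 − 20 = 15. low-tier stays.
Every type prefers its assigned level; separation holds.

Yes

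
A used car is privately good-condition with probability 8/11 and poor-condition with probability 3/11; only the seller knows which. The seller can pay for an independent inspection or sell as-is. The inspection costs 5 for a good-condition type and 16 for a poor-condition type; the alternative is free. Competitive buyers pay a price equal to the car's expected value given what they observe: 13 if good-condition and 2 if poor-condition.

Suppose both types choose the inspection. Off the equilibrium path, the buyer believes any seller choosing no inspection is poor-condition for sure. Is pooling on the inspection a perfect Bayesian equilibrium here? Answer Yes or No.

No

On path, the buyer holds the prior and pays 8/11·13 + 3/11·2 = 10. Off path (no inspection), believing poor-condition, it pays 2.
good-condition: the inspection nets 10 − 5 = 5; no inspection nets 2. good-condition stays.
poor-condition: the inspection nets 10 − 16 = -6; no inspection nets 2. poor-condition would deviate.
A type deviates, so pooling fails.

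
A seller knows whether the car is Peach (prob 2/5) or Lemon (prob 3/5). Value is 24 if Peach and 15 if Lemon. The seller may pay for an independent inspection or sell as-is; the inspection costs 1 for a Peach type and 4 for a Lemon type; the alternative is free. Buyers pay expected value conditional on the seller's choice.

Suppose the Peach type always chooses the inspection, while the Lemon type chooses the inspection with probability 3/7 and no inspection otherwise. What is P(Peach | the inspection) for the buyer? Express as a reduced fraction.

14/23

P(the inspection) = (2/5)·1 + (3/5)·(3/7) = 23/35.
By Bayes' rule, P(Peach | the inspection) = (2/5) / (23/35) = 14/23.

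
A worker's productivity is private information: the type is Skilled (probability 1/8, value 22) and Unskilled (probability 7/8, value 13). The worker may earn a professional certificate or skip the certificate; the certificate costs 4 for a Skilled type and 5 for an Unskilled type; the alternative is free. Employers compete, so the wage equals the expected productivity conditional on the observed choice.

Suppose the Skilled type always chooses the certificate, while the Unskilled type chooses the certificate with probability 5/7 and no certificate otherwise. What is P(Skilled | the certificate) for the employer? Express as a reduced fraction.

P(the certificate) = (1/8)·1 + (7/8)·(5/7) = 3/4.
By Bayes' rule, P(Skilled | the certificate) = (1/8) / (3/4) = 1/6.

1/6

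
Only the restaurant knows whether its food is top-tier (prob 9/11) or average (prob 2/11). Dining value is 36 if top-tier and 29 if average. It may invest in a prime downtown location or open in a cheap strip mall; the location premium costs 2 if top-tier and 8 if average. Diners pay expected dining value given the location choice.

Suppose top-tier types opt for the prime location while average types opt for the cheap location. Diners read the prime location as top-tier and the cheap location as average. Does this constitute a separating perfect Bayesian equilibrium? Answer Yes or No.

Yes

Under these beliefs, the prime location earns price premium 36 and the cheap location earns price premium 29.
top-tier: the prime location nets 36 − 2 = 34; the cheap location nets 29. top-tier prefers the prime location.
average: the prime location nets 36 − 8 = 28; the cheap location nets 29. average prefers the cheap location.
Neither type deviates, so the separating profile is an equilibrium.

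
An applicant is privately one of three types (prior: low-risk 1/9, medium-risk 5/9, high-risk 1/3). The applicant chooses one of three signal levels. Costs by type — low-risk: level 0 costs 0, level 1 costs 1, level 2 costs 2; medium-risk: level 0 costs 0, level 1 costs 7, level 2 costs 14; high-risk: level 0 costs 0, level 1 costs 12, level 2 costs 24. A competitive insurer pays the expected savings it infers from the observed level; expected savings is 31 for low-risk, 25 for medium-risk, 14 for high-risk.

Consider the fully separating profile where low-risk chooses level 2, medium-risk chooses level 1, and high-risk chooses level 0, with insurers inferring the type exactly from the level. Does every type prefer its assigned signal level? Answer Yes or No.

Yes

Separating rebates: level 2 → 31, level 1 → 25, level 0 → 14.
low-risk (assigned level 2): level 0: 14 − 0 = 14; level 1: 25 − 1 = 24; level 2: 31 − 2 = 29. low-risk stays.
medium-risk (assigned level 1): level 0: 14 − 0 = 14; level 1: 25 − 7 = 18; level 2: 31 − 14 = 17. medium-risk stays.
high-risk (assigned level 0): level 0: 14 − 0 = 14; level 1: 25 − 12 = 13; level 2: 31 − 24 = 7. high-risk stays.
Every type prefers its assigned level; separation holds.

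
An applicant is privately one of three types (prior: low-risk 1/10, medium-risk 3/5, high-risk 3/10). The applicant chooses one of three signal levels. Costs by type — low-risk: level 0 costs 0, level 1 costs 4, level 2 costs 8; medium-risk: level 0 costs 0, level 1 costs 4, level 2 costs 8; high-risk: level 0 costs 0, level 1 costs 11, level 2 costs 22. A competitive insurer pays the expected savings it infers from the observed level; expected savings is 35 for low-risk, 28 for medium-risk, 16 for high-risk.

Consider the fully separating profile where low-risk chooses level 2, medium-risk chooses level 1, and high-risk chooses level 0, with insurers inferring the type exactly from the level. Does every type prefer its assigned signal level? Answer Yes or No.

Separating rebates: level 2 → 35, level 1 → 28, level 0 → 16.
low-risk (assigned level 2): level 0: 16 − 0 = 16; level 1: 28 − 4 = 24; level 2: 35 − 8 = 27. low-risk stays.
medium-risk (assigned level 1): level 0: 16 − 0 = 16; level 1: 28 − 4 = 24; level 2: 35 − 8 = 27. medium-risk prefers level 2.
high-risk (assigned level 0): level 0: 16 − 0 = 16; level 1: 28 − 11 = 17; level 2: 35 − 22 = 13. high-risk prefers level 1.
At least one type deviates; the separating profile fails.

No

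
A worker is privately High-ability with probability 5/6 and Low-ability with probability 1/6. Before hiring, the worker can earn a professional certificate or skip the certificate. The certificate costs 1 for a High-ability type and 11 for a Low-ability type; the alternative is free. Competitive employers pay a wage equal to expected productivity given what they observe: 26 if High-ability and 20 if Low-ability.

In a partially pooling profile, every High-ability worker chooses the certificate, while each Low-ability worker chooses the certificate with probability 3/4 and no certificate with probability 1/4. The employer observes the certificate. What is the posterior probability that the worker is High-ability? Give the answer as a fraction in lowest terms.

P(the certificate) = (5/6)·1 + (1/6)·(3/4) = 23/24.
By Bayes' rule, P(High-ability | the certificate) = (5/6) / (23/24) = 20/23.

20/23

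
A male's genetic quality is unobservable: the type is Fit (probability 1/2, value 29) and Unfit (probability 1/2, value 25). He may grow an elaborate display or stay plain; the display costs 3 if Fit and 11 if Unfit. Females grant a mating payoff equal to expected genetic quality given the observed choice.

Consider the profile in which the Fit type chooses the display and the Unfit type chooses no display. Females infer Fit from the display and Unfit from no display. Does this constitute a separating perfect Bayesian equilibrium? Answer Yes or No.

Yes

Under these beliefs, the display earns mating payoff 29 and no display earns mating payoff 25.
Fit: the display nets 29 − 3 = 26; no display nets 25. Fit prefers the display.
Unfit: the display nets 29 − 11 = 18; no display nets 25. Unfit prefers no display.
Neither type deviates, so the separating profile is an equilibrium.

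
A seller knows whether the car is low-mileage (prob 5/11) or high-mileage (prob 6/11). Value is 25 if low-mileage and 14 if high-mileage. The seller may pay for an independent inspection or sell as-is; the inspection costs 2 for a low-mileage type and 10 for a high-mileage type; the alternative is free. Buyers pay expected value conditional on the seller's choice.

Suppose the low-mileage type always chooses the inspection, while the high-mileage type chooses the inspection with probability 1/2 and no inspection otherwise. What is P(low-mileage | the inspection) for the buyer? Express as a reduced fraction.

5/8

P(the inspection) = (5/11)·1 + (6/11)·(1/2) = 8/11.
By Bayes' rule, P(low-mileage | the inspection) = (5/11) / (8/11) = 5/8.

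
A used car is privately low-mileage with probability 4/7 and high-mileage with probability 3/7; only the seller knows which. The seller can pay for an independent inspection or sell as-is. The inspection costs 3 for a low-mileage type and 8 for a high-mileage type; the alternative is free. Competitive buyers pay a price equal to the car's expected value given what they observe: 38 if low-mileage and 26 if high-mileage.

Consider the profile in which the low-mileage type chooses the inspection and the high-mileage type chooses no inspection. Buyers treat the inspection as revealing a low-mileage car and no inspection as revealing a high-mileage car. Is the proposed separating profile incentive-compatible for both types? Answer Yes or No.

Under these beliefs, the inspection earns price 38 and no inspection earns price 26.
low-mileage: the inspection nets 38 − 3 = 35; no inspection nets 26. low-mileage prefers the inspection.
high-mileage: the inspection nets 38 − 8 = 30; no inspection nets 26. high-mileage would deviate to the inspection.
high-mileage has a profitable deviation, so the profile is not an equilibrium.

No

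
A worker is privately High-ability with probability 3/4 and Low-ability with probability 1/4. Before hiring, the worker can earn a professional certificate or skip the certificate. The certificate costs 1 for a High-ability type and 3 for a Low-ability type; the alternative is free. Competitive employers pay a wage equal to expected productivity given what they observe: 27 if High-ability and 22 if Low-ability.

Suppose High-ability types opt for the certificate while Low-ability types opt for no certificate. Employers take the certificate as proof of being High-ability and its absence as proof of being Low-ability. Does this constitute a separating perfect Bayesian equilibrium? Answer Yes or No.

No

Under these beliefs, the certificate earns wage 27 and no certificate earns wage 22.
High-ability: the certificate nets 27 − 1 = 26; no certificate nets 22. High-ability prefers the certificate.
Low-ability: the certificate nets 27 − 3 = 24; no certificate nets 22. Low-ability would deviate to the certificate.
Low-ability has a profitable deviation, so the profile is not an equilibrium.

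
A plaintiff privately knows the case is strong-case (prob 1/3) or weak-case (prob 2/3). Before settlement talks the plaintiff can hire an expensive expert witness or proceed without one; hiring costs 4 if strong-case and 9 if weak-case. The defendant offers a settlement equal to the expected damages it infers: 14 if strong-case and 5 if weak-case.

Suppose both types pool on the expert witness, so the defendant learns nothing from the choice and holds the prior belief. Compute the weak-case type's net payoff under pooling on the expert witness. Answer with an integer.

-1

Pooled settlement = 1/3·14 + 2/3·5 = 8.
weak-case pays cost 9 for the expert witness, so net payoff = 8 − 9 = -1.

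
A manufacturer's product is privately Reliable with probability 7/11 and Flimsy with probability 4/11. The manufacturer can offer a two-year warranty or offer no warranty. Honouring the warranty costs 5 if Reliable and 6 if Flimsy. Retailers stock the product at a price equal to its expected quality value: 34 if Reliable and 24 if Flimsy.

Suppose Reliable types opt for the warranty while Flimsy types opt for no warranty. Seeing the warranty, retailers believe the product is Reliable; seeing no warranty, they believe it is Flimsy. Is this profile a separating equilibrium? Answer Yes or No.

No

Under these beliefs, the warranty earns price 34 and no warranty earns price 24.
Reliable: the warranty nets 34 − 5 = 29; no warranty nets 24. Reliable prefers the warranty.
Flimsy: the warranty nets 34 − 6 = 28; no warranty nets 24. Flimsy would deviate to the warranty.
Flimsy has a profitable deviation, so the profile is not an equilibrium.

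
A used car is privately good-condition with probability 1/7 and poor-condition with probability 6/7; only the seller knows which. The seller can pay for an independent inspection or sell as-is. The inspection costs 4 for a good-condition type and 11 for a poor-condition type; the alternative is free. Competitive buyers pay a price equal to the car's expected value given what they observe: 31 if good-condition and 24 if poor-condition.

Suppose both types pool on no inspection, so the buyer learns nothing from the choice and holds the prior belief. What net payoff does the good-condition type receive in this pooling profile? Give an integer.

Pooled price = 1/7·31 + 6/7·24 = 25.
good-condition pays no cost for no inspection, so net payoff = 25.

25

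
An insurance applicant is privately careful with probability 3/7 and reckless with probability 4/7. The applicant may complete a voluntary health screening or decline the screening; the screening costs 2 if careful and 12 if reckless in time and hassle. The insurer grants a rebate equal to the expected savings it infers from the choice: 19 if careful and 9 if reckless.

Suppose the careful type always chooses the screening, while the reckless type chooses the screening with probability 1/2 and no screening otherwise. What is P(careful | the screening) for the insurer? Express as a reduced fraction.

3/5

P(the screening) = (3/7)·1 + (4/7)·(1/2) = 5/7.
By Bayes' rule, P(careful | the screening) = (3/7) / (5/7) = 3/5.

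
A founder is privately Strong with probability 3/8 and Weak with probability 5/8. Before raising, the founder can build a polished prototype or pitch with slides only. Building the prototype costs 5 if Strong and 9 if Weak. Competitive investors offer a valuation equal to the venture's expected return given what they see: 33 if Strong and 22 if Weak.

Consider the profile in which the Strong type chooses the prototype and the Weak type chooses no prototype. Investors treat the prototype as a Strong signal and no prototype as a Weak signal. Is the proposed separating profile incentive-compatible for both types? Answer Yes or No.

Under these beliefs, the prototype earns valuation 33 and no prototype earns valuation 22.
Strong: the prototype nets 33 − 5 = 28; no prototype nets 22. Strong prefers the prototype.
Weak: the prototype nets 33 − 9 = 24; no prototype nets 22. Weak would deviate to the prototype.
Weak has a profitable deviation, so the profile is not an equilibrium.

No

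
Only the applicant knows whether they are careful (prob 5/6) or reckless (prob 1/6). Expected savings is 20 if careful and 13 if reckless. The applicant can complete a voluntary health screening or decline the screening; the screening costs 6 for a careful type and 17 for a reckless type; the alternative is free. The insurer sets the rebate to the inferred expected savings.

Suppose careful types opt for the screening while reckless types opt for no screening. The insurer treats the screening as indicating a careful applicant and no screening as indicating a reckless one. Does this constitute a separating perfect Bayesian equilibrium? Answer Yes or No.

Under these beliefs, the screening earns rebate 20 and no screening earns rebate 13.
careful: the screening nets 20 − 6 = 14; no screening nets 13. careful prefers the screening.
reckless: the screening nets 20 − 17 = 3; no screening nets 13. reckless prefers no screening.
Neither type deviates, so the separating profile is an equilibrium.

Yes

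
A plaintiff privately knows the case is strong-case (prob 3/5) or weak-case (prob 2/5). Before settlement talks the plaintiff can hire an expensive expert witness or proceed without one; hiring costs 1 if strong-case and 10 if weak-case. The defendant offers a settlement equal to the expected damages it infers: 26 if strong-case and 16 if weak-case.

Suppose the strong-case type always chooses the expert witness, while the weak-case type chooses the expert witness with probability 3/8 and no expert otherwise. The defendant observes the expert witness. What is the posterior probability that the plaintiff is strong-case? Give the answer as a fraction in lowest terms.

P(the expert witness) = (3/5)·1 + (2/5)·(3/8) = 3/4.
By Bayes' rule, P(strong-case | the expert witness) = (3/5) / (3/4) = 4/5.

4/5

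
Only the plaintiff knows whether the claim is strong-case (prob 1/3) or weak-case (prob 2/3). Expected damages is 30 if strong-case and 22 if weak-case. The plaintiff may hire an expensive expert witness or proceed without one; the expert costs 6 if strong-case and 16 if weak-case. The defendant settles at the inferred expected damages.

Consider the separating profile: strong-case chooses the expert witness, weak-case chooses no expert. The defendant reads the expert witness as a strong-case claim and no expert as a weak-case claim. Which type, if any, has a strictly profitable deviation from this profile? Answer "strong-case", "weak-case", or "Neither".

Neither

The expert witness pays 30; no expert pays 22.
strong-case: assigned the expert witness, nets 30 − 6 = 24; deviating to no expert nets 22.
weak-case: assigned no expert, nets 22; deviating to the expert witness nets 30 − 16 = 14.
Both types strictly prefer their assigned action; no profitable deviation.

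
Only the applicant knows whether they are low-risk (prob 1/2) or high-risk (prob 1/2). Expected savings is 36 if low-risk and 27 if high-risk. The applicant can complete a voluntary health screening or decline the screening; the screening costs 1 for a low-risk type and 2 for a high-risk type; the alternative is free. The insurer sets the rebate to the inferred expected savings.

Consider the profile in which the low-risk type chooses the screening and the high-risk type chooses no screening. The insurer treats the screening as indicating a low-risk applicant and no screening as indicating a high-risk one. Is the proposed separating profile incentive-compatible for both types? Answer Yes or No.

No

Under these beliefs, the screening earns rebate 36 and no screening earns rebate 27.
low-risk: the screening nets 36 − 1 = 35; no screening nets 27. low-risk prefers the screening.
high-risk: the screening nets 36 − 2 = 34; no screening nets 27. high-risk would deviate to the screening.
high-risk has a profitable deviation, so the profile is not an equilibrium.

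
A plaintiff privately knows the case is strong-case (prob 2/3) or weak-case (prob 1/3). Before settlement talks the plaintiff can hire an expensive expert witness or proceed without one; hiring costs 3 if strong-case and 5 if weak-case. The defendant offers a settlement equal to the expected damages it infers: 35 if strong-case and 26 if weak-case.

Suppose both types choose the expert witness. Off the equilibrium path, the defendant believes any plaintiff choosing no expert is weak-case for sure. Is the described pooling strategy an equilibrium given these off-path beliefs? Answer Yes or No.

Yes

On path, the defendant holds the prior and pays 2/3·35 + 1/3·26 = 32. Off path (no expert), believing weak-case, it pays 26.
strong-case: the expert witness nets 32 − 3 = 29; no expert nets 26. strong-case stays.
weak-case: the expert witness nets 32 − 5 = 27; no expert nets 26. weak-case stays.
No type deviates, so pooling is sustained.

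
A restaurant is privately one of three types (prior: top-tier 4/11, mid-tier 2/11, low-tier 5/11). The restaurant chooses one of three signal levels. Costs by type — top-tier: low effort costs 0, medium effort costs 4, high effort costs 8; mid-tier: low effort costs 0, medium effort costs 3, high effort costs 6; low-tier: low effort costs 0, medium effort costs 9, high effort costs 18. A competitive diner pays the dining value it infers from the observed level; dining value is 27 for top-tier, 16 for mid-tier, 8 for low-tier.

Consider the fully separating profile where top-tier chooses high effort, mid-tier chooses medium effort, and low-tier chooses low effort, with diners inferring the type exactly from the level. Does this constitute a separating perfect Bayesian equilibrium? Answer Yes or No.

Separating price premiums: high effort → 27, medium effort → 16, low effort → 8.
top-tier (assigned high effort): low effort: 8 − 0 = 8; medium effort: 16 − 4 = 12; high effort: 27 − 8 = 19. top-tier stays.
mid-tier (assigned medium effort): low effort: 8 − 0 = 8; medium effort: 16 − 3 = 13; high effort: 27 − 6 = 21. mid-tier prefers high effort.
low-tier (assigned low effort): low effort: 8 − 0 = 8; medium effort: 16 − 9 = 7; high effort: 27 − 18 = 9. low-tier prefers high effort.
At least one type deviates; the separating profile fails.

No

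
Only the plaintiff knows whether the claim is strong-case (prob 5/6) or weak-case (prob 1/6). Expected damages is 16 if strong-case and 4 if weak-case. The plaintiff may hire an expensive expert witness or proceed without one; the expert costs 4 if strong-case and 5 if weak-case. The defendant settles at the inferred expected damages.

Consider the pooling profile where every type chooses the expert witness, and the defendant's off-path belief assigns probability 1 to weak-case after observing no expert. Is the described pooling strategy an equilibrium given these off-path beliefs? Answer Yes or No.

On path, the defendant holds the prior and pays 5/6·16 + 1/6·4 = 14. Off path (no expert), believing weak-case, it pays 4.
strong-case: the expert witness nets 14 − 4 = 10; no expert nets 4. strong-case stays.
weak-case: the expert witness nets 14 − 5 = 9; no expert nets 4. weak-case stays.
No type deviates, so pooling is sustained.

Yes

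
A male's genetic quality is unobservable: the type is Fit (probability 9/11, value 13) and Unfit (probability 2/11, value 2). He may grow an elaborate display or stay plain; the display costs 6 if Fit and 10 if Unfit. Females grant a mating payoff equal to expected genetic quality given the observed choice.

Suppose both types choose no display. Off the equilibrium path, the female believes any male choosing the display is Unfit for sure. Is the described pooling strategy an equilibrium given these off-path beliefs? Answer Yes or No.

On path, the female holds the prior and pays 9/11·13 + 2/11·2 = 11. Off path (the display), believing Unfit, it pays 2.
Fit: no display nets 11; the display nets 2 − 6 = -4. Fit stays.
Unfit: no display nets 11; the display nets 2 − 10 = -8. Unfit stays.
No type deviates, so pooling is sustained.

Yes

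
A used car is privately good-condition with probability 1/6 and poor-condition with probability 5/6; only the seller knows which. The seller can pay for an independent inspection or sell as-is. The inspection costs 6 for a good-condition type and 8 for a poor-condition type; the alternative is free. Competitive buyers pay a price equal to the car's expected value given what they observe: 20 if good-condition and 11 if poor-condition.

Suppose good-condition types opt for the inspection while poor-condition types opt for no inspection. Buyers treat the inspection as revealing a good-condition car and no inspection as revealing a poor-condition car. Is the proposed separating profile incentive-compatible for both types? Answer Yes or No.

Under these beliefs, the inspection earns price 20 and no inspection earns price 11.
good-condition: the inspection nets 20 − 6 = 14; no inspection nets 11. good-condition prefers the inspection.
poor-condition: the inspection nets 20 − 8 = 12; no inspection nets 11. poor-condition would deviate to the inspection.
poor-condition has a profitable deviation, so the profile is not an equilibrium.

No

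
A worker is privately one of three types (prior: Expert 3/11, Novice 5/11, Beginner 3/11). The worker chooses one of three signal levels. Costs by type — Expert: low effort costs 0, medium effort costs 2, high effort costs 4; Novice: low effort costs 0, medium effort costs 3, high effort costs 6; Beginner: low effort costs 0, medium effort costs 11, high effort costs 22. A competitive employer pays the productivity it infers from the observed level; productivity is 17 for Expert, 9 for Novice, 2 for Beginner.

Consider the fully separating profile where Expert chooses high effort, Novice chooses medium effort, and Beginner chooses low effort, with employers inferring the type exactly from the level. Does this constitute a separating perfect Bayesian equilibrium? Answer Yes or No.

No

Separating wages: high effort → 17, medium effort → 9, low effort → 2.
Expert (assigned high effort): low effort: 2 − 0 = 2; medium effort: 9 − 2 = 7; high effort: 17 − 4 = 13. Expert stays.
Novice (assigned medium effort): low effort: 2 − 0 = 2; medium effort: 9 − 3 = 6; high effort: 17 − 6 = 11. Novice prefers high effort.
Beginner (assigned low effort): low effort: 2 − 0 = 2; medium effort: 9 − 11 = -2; high effort: 17 − 22 = -5. Beginner stays.
At least one type deviates; the separating profile fails.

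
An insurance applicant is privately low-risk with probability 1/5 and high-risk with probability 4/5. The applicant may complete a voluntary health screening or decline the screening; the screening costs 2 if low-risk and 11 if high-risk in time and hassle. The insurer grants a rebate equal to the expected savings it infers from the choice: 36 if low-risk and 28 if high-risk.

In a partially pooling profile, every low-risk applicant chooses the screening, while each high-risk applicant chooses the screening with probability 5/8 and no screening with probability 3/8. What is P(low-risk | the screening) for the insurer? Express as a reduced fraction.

2/7

P(the screening) = (1/5)·1 + (4/5)·(5/8) = 7/10.
By Bayes' rule, P(low-risk | the screening) = (1/5) / (7/10) = 2/7.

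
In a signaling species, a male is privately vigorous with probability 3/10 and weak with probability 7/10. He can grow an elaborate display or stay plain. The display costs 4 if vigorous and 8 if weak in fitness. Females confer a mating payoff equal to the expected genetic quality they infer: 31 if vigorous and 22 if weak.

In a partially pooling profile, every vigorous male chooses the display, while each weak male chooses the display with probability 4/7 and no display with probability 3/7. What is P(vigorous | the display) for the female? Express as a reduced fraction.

3/7

P(the display) = (3/10)·1 + (7/10)·(4/7) = 7/10.
By Bayes' rule, P(vigorous | the display) = (3/10) / (7/10) = 3/7.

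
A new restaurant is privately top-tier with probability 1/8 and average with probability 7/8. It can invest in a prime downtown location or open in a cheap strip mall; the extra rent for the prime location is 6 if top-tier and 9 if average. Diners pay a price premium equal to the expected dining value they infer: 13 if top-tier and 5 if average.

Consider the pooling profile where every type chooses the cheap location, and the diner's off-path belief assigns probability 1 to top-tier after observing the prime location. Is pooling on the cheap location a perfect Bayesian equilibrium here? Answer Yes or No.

On path, the diner holds the prior and pays 1/8·13 + 7/8·5 = 6. Off path (the prime location), believing top-tier, it pays 13.
top-tier: the cheap location nets 6; the prime location nets 13 − 6 = 7. top-tier would deviate.
average: the cheap location nets 6; the prime location nets 13 − 9 = 4. average stays.
A type deviates, so pooling fails.

No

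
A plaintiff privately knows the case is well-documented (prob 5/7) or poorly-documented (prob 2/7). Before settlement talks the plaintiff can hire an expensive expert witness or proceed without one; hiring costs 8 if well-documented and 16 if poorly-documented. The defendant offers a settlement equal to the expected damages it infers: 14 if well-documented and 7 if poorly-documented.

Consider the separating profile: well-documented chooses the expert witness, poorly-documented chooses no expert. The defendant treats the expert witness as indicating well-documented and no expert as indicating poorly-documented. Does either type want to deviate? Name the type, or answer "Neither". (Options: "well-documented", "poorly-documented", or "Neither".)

The expert witness pays 14; no expert pays 7.
well-documented: assigned the expert witness, nets 14 − 8 = 6; deviating to no expert nets 7.
poorly-documented: assigned no expert, nets 7; deviating to the expert witness nets 14 − 16 = -2.
The well-documented type gains 1 by deviating.

well-documented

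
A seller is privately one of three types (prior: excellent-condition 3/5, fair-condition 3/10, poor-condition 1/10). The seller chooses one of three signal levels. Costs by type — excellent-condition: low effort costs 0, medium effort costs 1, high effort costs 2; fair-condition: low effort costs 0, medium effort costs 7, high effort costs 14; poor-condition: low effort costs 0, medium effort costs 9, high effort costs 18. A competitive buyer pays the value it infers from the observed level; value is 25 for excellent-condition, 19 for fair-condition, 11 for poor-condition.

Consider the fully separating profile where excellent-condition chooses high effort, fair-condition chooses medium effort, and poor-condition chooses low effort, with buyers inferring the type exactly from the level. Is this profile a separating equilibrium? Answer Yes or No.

Yes

Separating prices: high effort → 25, medium effort → 19, low effort → 11.
excellent-condition (assigned high effort): low effort: 11 − 0 = 11; medium effort: 19 − 1 = 18; high effort: 25 − 2 = 23. excellent-condition stays.
fair-condition (assigned medium effort): low effort: 11 − 0 = 11; medium effort: 19 − 7 = 12; high effort: 25 − 14 = 11. fair-condition stays.
poor-condition (assigned low effort): low effort: 11 − 0 = 11; medium effort: 19 − 9 = 10; high effort: 25 − 18 = 7. poor-condition stays.
Every type prefers its assigned level; separation holds.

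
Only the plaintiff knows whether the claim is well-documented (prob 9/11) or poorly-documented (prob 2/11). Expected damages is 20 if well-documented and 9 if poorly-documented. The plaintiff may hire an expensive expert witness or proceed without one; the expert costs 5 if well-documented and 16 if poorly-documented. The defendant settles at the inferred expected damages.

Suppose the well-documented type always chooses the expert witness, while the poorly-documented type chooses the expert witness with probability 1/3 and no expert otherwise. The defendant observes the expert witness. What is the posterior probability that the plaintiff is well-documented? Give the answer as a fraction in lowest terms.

27/29

P(the expert witness) = (9/11)·1 + (2/11)·(1/3) = 29/33.
By Bayes' rule, P(well-documented | the expert witness) = (9/11) / (29/33) = 27/29.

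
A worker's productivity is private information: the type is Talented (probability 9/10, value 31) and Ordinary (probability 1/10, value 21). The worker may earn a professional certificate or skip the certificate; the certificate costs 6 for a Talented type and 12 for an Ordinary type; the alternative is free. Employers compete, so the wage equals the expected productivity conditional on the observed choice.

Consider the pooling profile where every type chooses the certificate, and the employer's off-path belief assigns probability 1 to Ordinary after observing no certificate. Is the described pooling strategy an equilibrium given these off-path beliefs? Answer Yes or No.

No

On path, the employer holds the prior and pays 9/10·31 + 1/10·21 = 30. Off path (no certificate), believing Ordinary, it pays 21.
Talented: the certificate nets 30 − 6 = 24; no certificate nets 21. Talented stays.
Ordinary: the certificate nets 30 − 12 = 18; no certificate nets 21. Ordinary would deviate.
A type deviates, so pooling fails.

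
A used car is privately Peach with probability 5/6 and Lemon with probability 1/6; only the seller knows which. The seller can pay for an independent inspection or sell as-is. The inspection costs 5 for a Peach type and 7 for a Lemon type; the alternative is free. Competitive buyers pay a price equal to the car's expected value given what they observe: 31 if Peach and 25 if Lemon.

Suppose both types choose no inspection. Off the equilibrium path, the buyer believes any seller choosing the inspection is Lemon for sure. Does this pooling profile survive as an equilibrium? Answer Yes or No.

On path, the buyer holds the prior and pays 5/6·31 + 1/6·25 = 30. Off path (the inspection), believing Lemon, it pays 25.
Peach: no inspection nets 30; the inspection nets 25 − 5 = 20. Peach stays.
Lemon: no inspection nets 30; the inspection nets 25 − 7 = 18. Lemon stays.
No type deviates, so pooling is sustained.

Yes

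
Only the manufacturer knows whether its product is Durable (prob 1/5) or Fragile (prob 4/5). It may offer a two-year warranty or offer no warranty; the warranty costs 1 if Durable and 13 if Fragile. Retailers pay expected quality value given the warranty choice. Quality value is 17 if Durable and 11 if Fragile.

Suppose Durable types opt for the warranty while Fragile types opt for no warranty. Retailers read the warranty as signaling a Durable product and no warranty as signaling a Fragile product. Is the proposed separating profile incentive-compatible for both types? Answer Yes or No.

Under these beliefs, the warranty earns price 17 and no warranty earns price 11.
Durable: the warranty nets 17 − 1 = 16; no warranty nets 11. Durable prefers the warranty.
Fragile: the warranty nets 17 − 13 = 4; no warranty nets 11. Fragile prefers no warranty.
Neither type deviates, so the separating profile is an equilibrium.

Yes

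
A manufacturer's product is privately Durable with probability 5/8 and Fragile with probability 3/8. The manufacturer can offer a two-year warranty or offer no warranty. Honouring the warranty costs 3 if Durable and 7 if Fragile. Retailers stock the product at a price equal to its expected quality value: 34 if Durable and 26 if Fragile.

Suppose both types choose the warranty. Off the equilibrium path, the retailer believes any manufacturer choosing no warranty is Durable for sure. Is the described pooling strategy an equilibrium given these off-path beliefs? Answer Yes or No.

No

On path, the retailer holds the prior and pays 5/8·34 + 3/8·26 = 31. Off path (no warranty), believing Durable, it pays 34.
Durable: the warranty nets 31 − 3 = 28; no warranty nets 34. Durable would deviate.
Fragile: the warranty nets 31 − 7 = 24; no warranty nets 34. Fragile would deviate.
A type deviates, so pooling fails.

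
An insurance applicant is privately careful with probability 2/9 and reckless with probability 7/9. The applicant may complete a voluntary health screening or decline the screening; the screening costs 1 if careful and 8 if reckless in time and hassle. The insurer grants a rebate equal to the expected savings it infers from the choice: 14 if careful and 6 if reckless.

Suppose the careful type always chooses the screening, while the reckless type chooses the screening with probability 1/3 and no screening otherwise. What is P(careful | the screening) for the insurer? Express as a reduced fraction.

P(the screening) = (2/9)·1 + (7/9)·(1/3) = 13/27.
By Bayes' rule, P(careful | the screening) = (2/9) / (13/27) = 6/13.

6/13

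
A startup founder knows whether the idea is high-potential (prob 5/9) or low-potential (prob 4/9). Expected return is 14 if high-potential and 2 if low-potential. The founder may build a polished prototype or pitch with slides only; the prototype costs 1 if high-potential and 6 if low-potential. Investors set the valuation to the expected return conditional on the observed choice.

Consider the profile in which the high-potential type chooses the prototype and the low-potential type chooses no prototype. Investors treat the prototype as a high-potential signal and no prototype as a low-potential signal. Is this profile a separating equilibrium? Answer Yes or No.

Under these beliefs, the prototype earns valuation 14 and no prototype earns valuation 2.
high-potential: the prototype nets 14 − 1 = 13; no prototype nets 2. high-potential prefers the prototype.
low-potential: the prototype nets 14 − 6 = 8; no prototype nets 2. low-potential would deviate to the prototype.
low-potential has a profitable deviation, so the profile is not an equilibrium.

No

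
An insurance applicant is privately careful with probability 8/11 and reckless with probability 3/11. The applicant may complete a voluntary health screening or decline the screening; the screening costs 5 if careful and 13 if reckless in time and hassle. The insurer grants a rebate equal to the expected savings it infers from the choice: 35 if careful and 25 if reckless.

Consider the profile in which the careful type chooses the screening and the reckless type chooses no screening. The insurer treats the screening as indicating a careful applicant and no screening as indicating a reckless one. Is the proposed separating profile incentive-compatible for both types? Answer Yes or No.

Under these beliefs, the screening earns rebate 35 and no screening earns rebate 25.
careful: the screening nets 35 − 5 = 30; no screening nets 25. careful prefers the screening.
reckless: the screening nets 35 − 13 = 22; no screening nets 25. reckless prefers no screening.
Neither type deviates, so the separating profile is an equilibrium.

Yes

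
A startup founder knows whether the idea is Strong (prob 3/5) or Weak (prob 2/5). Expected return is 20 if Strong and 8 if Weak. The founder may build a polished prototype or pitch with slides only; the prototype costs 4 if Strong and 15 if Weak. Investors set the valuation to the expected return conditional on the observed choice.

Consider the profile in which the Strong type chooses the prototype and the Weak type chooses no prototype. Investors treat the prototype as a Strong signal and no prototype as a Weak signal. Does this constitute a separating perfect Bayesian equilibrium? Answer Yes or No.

Under these beliefs, the prototype earns valuation 20 and no prototype earns valuation 8.
Strong: the prototype nets 20 − 4 = 16; no prototype nets 8. Strong prefers the prototype.
Weak: the prototype nets 20 − 15 = 5; no prototype nets 8. Weak prefers no prototype.
Neither type deviates, so the separating profile is an equilibrium.

Yes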